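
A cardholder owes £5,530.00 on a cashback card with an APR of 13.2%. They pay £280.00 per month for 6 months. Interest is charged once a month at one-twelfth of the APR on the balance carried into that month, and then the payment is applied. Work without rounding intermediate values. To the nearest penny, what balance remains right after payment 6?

Monthly rate r = 13.2%/12 = 1.1% = 0.011.
Each month: B ← B·(1+r) − £280.00.
Month 1: interest £60.83; balance after payment £5,310.83.
Month 2: interest £58.42; balance after payment £5,089.25.
Month 3: interest £55.98; balance after payment £4,865.23.
Month 4: interest £53.52; balance after payment £4,638.75.
Month 5: interest £51.03; balance after payment £4,409.77.
Month 6: interest £48.51; balance after payment £4,178.28.

£4,178.28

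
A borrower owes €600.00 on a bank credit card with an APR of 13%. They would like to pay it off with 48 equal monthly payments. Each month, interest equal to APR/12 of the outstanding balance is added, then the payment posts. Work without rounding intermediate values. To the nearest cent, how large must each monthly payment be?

Monthly rate r = 13%/12 = 1.08333% = 0.0108333.
Level-payment amortization: P = B₀·r / (1 − (1+r)^(−n)) = 600.00·0.0108333 / (1 − 1.01083^(−48)).
Denominator 1 − (1+r)^(−48) = 0.403814556.
P = 6.5 / 0.403814556 ≈ 16.10.

€16.10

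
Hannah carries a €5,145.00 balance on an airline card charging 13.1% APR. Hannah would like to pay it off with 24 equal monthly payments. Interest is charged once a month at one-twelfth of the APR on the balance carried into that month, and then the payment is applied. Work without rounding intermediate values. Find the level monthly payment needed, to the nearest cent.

€244.84

Monthly rate r = 13.1%/12 = 1.09167% = 0.0109167.
Level-payment amortization: P = B₀·r / (1 − (1+r)^(−n)) = 5145.00·0.0109167 / (1 − 1.01092^(−24)).
Denominator 1 − (1+r)^(−24) = 0.229395679.
P = 56.1662 / 0.229395679 ≈ 244.84.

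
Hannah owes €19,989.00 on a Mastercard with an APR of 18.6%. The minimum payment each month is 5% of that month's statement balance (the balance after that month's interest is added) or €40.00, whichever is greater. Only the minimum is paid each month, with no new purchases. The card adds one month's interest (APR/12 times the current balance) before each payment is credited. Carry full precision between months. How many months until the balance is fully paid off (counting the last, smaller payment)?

Monthly rate r = 18.6%/12 = 1.55% = 0.0155.
While 5% of the post-interest balance exceeds €40.00, each month B ← (B·(1+r))·(1 − 0.05), i.e. B shrinks by the factor (1+r)·0.95 = 0.96473.
This holds for months 1–91. Entering month 92 the balance is €761.22; 5% of the post-interest balance is now below €40.00, so the flat €40.00 minimum applies from here.
From month 92 a fixed €40.00 at rate r clears €761.22 in 23 more payments. Total: 91 + 23 = 114 months.

114 months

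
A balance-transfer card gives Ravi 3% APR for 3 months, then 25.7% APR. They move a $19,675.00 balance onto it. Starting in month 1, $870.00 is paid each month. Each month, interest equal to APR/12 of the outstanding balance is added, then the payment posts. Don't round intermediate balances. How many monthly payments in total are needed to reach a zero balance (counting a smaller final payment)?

29 months

Promo months 1–3 at r₀ = 3%/12 = 0.0025; months 4+ at r₁ = 25.7%/12 = 0.0214167.
After month 3: iterate B ← B·(1+r₀) − $870.00 for 3 months → $17,206.40.
Then at r₁ with $870.00/mo: n₂ = −ln(1 − r₁·B/P)/ln(1+r₁) ≈ 26.00 → 26 more payments.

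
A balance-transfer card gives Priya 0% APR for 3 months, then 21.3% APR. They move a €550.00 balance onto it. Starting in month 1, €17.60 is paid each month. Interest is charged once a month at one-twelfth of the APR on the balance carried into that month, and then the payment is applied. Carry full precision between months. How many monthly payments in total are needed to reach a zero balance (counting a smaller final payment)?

Promo months 1–3 at r₀ = 0%/12 = 0; months 4+ at r₁ = 21.3%/12 = 0.01775.
After month 3 (no interest yet): B = €550.00 − 3·€17.60 = €497.20.
Then at r₁ with €17.60/mo: n₂ = −ln(1 − r₁·B/P)/ln(1+r₁) ≈ 39.56 → 40 more payments.

43 months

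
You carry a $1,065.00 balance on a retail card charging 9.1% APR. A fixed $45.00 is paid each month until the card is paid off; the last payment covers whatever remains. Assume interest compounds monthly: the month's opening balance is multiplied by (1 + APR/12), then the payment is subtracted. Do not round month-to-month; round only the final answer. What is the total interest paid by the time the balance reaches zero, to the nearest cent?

$113.27

Monthly rate r = 9.1%/12 = 0.758333% = 0.00758333.
Payoff takes n = ⌈−ln(1 − rB₀/P)/ln(1+r)⌉ = ⌈26.183⌉ = 27 payments; the last is $8.27.
Total paid = 26·$45.00 + $8.27 = $1,178.27.
Total interest = total paid − principal = $1,178.27 − $1,065.00 = $113.27.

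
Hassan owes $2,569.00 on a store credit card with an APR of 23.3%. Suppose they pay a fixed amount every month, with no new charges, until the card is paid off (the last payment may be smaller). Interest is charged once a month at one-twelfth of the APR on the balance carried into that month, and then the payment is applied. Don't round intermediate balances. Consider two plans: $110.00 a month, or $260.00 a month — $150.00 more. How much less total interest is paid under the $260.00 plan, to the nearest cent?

Monthly rate r = 23.3%/12 = 1.94167% = 0.0194167.
At $110.00/mo: n = ⌈−ln(1 − rB₀/P)/ln(1+r)⌉ = 32 payments (last $46.10); total interest = total paid − $2,569.00 = $887.10.
At $260.00/mo: 12 payments (last $20.10); total interest $311.10.
Interest saved = $887.10 − $311.10 = $576.00.

$576.00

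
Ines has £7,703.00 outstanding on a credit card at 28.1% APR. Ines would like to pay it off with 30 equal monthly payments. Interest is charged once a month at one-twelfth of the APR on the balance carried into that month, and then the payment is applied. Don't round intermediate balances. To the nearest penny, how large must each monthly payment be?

£360.31

Monthly rate r = 28.1%/12 = 2.34167% = 0.0234167.
Level-payment amortization: P = B₀·r / (1 − (1+r)^(−n)) = 7703.00·0.0234167 / (1 − 1.02342^(−30)).
Denominator 1 − (1+r)^(−30) = 0.500626559.
P = 180.379 / 0.500626559 ≈ 360.31.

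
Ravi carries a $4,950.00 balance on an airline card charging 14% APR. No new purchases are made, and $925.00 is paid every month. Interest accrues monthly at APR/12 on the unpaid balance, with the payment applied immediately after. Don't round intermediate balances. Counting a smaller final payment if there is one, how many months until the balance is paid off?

Monthly rate r = 14%/12 = 1.16667% = 0.0116667.
Recurrence: B ← B·(1+r) − $925.00.
Month 1: interest $57.75; balance after payment $4,082.75.
Month 2: interest $47.63; balance after payment $3,205.38.
Month 3: interest $37.40; balance after payment $2,317.78.
Month 4: interest $27.04; balance after payment $1,419.82.
Month 5: interest $16.56; balance after payment $511.38.
Month 6: interest $5.97; balance after payment $0.00.

6 months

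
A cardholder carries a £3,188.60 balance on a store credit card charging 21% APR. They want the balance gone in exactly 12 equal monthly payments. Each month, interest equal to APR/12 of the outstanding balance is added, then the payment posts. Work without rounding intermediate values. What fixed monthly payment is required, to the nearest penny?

£296.90

Monthly rate r = 21%/12 = 1.75% = 0.0175.
Level-payment amortization: P = B₀·r / (1 − (1+r)^(−n)) = 3188.60·0.0175 / (1 − 1.0175^(−12)).
Denominator 1 − (1+r)^(−12) = 0.18794212.
P = 55.8005 / 0.18794212 ≈ 296.90.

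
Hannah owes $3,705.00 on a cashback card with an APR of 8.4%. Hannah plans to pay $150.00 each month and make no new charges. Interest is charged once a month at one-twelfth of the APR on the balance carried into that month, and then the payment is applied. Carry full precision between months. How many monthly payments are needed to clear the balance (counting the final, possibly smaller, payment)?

28 months

Monthly rate r = 8.4%/12 = 0.7% = 0.007.
Recurrence: B ← B·(1+r) − $150.00.
Month 1: interest $25.94; balance after payment $3,580.93.
Month 2: interest $25.07; balance after payment $3,456.00.
Closed form: n = −ln(1 − rB₀/P)/ln(1+r) = −ln(0.8271)/ln(1.007) ≈ 27.213, so the balance reaches zero during payment 28.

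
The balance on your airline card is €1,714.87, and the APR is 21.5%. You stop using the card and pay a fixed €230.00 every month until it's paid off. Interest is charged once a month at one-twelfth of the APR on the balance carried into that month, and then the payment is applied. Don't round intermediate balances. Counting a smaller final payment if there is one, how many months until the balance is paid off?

9 months

Monthly rate r = 21.5%/12 = 1.79167% = 0.0179167.
Recurrence: B ← B·(1+r) − €230.00.
Month 1: interest €30.72; balance after payment €1,515.59.
Month 2: interest €27.15; balance after payment €1,312.75.
Closed form: n = −ln(1 − rB₀/P)/ln(1+r) = −ln(0.86641)/ln(1.01792) ≈ 8.075, so the balance reaches zero during payment 9.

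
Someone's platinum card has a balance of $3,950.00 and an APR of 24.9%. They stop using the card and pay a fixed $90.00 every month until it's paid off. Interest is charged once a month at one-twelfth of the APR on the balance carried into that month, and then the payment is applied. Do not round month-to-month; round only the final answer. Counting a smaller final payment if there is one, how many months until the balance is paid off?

118 months

Monthly rate r = 24.9%/12 = 2.075% = 0.02075.
Recurrence: B ← B·(1+r) − $90.00.
Month 1: interest $81.96; balance after payment $3,941.96.
Month 2: interest $81.80; balance after payment $3,933.76.
Closed form: n = −ln(1 − rB₀/P)/ln(1+r) = −ln(0.089306)/ln(1.02075) ≈ 117.623, so the balance reaches zero during payment 118.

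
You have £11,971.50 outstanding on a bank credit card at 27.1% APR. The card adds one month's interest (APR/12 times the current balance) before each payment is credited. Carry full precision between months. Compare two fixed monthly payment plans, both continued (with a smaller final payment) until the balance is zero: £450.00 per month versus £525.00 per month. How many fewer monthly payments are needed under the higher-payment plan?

Monthly rate r = 27.1%/12 = 2.25833% = 0.0225833.
At £450.00/mo: n = ⌈−ln(1 − rB₀/P)/ln(1+r)⌉ = 42 payments (last £54.05); total interest = total paid − £11,971.50 = £6,532.55.
At £525.00/mo: 33 payments (last £210.77); total interest £5,039.27.
Payments saved = 42 − 33 = 9.

9 fewer payments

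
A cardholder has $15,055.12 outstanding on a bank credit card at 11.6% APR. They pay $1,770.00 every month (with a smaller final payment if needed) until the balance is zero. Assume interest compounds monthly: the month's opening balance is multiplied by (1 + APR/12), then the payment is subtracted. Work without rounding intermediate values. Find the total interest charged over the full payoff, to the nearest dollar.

Monthly rate r = 11.6%/12 = 0.966667% = 0.00966667.
Payoff takes n = ⌈−ln(1 − rB₀/P)/ln(1+r)⌉ = ⌈8.919⌉ = 9 payments; the last is $1,626.66.
Total paid = 8·$1,770.00 + $1,626.66 = $15,786.66.
Total interest = total paid − principal = $15,786.66 − $15,055.12 = $731.54.

$732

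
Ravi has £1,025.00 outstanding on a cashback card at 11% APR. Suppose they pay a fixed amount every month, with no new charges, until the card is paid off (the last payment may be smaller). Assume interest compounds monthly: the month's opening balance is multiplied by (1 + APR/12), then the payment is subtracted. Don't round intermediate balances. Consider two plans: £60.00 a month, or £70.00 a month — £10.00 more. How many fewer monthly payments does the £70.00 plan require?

Monthly rate r = 11%/12 = 0.916667% = 0.00916667.
At £60.00/mo: n = ⌈−ln(1 − rB₀/P)/ln(1+r)⌉ = 19 payments (last £39.92); total interest = total paid − £1,025.00 = £94.92.
At £70.00/mo: 16 payments (last £55.73); total interest £80.73.
Payments saved = 19 − 16 = 3.

3 fewer payments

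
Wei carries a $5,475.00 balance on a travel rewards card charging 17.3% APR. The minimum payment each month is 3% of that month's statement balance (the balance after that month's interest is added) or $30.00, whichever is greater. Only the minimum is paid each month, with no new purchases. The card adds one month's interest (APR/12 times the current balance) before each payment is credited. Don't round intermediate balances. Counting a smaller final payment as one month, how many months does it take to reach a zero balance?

152 months

Monthly rate r = 17.3%/12 = 1.44167% = 0.0144167.
While 3% of the post-interest balance exceeds $30.00, each month B ← (B·(1+r))·(1 − 0.03), i.e. B shrinks by the factor (1+r)·0.97 = 0.98398.
This holds for months 1–107. Entering month 108 the balance is $973.00; 3% of the post-interest balance is now below $30.00, so the flat $30.00 minimum applies from here.
From month 108 a fixed $30.00 at rate r clears $973.00 in 45 more payments. Total: 107 + 45 = 152 months.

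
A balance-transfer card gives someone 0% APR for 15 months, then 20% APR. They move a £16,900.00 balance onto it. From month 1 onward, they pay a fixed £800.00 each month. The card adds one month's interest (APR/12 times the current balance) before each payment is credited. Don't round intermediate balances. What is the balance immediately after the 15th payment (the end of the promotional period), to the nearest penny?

Promo months 1–15 at r₀ = 0%/12 = 0; months 16+ at r₁ = 20%/12 = 0.0166667.
After month 15 (no interest yet): B = £16,900.00 − 15·£800.00 = £4,900.00.

£4,900.00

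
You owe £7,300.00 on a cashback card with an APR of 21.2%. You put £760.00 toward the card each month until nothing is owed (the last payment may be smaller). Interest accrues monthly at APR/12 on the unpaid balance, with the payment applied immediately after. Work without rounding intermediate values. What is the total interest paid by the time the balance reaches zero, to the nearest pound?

Monthly rate r = 21.2%/12 = 1.76667% = 0.0176667.
Payoff takes n = ⌈−ln(1 − rB₀/P)/ln(1+r)⌉ = ⌈10.619⌉ = 11 payments; the last is £471.80.
Total paid = 10·£760.00 + £471.80 = £8,071.80.
Total interest = total paid − principal = £8,071.80 − £7,300.00 = £771.80.

£772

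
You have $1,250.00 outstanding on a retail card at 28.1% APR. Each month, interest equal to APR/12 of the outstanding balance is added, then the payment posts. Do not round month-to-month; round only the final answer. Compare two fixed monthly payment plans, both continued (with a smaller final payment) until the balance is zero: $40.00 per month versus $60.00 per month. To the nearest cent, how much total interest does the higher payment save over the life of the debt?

Monthly rate r = 28.1%/12 = 2.34167% = 0.0234167.
At $40.00/mo: n = ⌈−ln(1 − rB₀/P)/ln(1+r)⌉ = 57 payments (last $34.10); total interest = total paid − $1,250.00 = $1,024.10.
At $60.00/mo: 29 payments (last $54.56); total interest $484.56.
Interest saved = $1,024.10 − $484.56 = $539.54.

$539.54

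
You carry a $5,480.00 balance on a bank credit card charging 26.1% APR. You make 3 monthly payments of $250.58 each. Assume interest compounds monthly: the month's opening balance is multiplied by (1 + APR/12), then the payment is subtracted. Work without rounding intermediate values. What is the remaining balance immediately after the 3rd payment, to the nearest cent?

$5,077.19

Monthly rate r = 26.1%/12 = 2.175% = 0.02175.
Each month: B ← B·(1+r) − $250.58.
Month 1: interest $119.19; balance after payment $5,348.61.
Month 2: interest $116.33; balance after payment $5,214.36.
Month 3: interest $113.41; balance after payment $5,077.19.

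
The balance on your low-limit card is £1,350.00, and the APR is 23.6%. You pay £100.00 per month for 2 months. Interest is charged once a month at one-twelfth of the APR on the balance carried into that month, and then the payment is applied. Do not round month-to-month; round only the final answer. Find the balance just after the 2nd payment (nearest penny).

Monthly rate r = 23.6%/12 = 1.96667% = 0.0196667.
Each month: B ← B·(1+r) − £100.00.
Month 1: interest £26.55; balance after payment £1,276.55.
Month 2: interest £25.11; balance after payment £1,201.66.

£1,201.66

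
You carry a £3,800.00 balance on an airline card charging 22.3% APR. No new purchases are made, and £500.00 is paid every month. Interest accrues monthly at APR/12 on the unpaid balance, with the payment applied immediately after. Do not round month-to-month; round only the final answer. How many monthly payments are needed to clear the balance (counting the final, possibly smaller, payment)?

9 months

Monthly rate r = 22.3%/12 = 1.85833% = 0.0185833.
Recurrence: B ← B·(1+r) − £500.00.
Month 1: interest £70.62; balance after payment £3,370.62.
Month 2: interest £62.64; balance after payment £2,933.25.
Closed form: n = −ln(1 − rB₀/P)/ln(1+r) = −ln(0.85877)/ln(1.01858) ≈ 8.269, so the balance reaches zero during payment 9.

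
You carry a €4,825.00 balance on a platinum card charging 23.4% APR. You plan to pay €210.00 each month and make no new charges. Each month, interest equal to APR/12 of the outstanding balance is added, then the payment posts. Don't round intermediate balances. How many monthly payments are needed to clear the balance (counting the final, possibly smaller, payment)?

Monthly rate r = 23.4%/12 = 1.95% = 0.0195.
Recurrence: B ← B·(1+r) − €210.00.
Month 1: interest €94.09; balance after payment €4,709.09.
Month 2: interest €91.83; balance after payment €4,590.91.
Closed form: n = −ln(1 − rB₀/P)/ln(1+r) = −ln(0.55196)/ln(1.0195) ≈ 30.772, so the balance reaches zero during payment 31.

31 months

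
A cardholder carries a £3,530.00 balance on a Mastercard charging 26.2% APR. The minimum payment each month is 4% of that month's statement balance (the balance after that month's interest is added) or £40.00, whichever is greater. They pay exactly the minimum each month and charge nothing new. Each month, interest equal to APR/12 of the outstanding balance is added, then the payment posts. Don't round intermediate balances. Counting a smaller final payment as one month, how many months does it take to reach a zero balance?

103 months

Monthly rate r = 26.2%/12 = 2.18333% = 0.0218333.
While 4% of the post-interest balance exceeds £40.00, each month B ← (B·(1+r))·(1 − 0.04), i.e. B shrinks by the factor (1+r)·0.96 = 0.98096.
This holds for months 1–67. Entering month 68 the balance is £973.67; 4% of the post-interest balance is now below £40.00, so the flat £40.00 minimum applies from here.
From month 68 a fixed £40.00 at rate r clears £973.67 in 36 more payments. Total: 67 + 36 = 103 months.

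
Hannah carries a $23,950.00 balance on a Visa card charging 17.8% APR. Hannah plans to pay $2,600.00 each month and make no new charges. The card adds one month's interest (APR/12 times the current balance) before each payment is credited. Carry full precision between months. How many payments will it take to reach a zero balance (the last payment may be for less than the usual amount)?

10 months

Monthly rate r = 17.8%/12 = 1.48333% = 0.0148333.
Recurrence: B ← B·(1+r) − $2,600.00.
Month 1: interest $355.26; balance after payment $21,705.26.
Month 2: interest $321.96; balance after payment $19,427.22.
Closed form: n = −ln(1 − rB₀/P)/ln(1+r) = −ln(0.86336)/ln(1.01483) ≈ 9.978, so the balance reaches zero during payment 10.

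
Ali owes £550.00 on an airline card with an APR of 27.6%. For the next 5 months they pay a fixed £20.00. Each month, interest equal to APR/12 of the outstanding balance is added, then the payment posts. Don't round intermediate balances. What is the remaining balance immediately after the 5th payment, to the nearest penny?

£511.52

Monthly rate r = 27.6%/12 = 2.3% = 0.023.
Each month: B ← B·(1+r) − £20.00.
Month 1: interest £12.65; balance after payment £542.65.
Month 2: interest £12.48; balance after payment £535.13.
Month 3: interest £12.31; balance after payment £527.44.
Month 4: interest £12.13; balance after payment £519.57.
Month 5: interest £11.95; balance after payment £511.52.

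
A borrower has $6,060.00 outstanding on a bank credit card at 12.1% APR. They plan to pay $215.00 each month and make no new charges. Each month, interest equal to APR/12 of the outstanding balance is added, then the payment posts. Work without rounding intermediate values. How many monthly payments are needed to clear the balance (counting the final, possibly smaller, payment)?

34 payments

Monthly rate r = 12.1%/12 = 1.00833% = 0.0100833.
Recurrence: B ← B·(1+r) − $215.00.
Month 1: interest $61.10; balance after payment $5,906.10.
Month 2: interest $59.55; balance after payment $5,750.66.
Closed form: n = −ln(1 − rB₀/P)/ln(1+r) = −ln(0.71579)/ln(1.01008) ≈ 33.327, so the balance reaches zero during payment 34.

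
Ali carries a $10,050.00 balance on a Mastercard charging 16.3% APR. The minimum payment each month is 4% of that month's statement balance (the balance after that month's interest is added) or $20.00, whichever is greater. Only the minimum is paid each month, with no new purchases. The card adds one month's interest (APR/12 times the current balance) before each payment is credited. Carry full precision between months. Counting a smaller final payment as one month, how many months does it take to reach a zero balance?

Monthly rate r = 16.3%/12 = 1.35833% = 0.0135833.
While 4% of the post-interest balance exceeds $20.00, each month B ← (B·(1+r))·(1 − 0.04), i.e. B shrinks by the factor (1+r)·0.96 = 0.97304.
This holds for months 1–111. Entering month 112 the balance is $483.81; 4% of the post-interest balance is now below $20.00, so the flat $20.00 minimum applies from here.
From month 112 a fixed $20.00 at rate r clears $483.81 in 30 more payments. Total: 111 + 30 = 141 months.

141 months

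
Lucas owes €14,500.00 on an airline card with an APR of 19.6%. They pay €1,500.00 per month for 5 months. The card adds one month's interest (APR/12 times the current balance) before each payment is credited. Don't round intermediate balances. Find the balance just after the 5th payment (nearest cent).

€7,974.45

Monthly rate r = 19.6%/12 = 1.63333% = 0.0163333.
Each month: B ← B·(1+r) − €1,500.00.
Month 1: interest €236.83; balance after payment €13,236.83.
Month 2: interest €216.20; balance after payment €11,953.03.
Month 3: interest €195.23; balance after payment €10,648.27.
Month 4: interest €173.92; balance after payment €9,322.19.
Month 5: interest €152.26; balance after payment €7,974.45.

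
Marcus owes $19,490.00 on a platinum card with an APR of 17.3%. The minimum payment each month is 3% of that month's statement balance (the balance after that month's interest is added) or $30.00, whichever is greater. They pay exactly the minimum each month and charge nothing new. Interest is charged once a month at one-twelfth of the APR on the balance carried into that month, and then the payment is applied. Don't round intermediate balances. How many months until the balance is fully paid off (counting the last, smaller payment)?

230 months

Monthly rate r = 17.3%/12 = 1.44167% = 0.0144167.
While 3% of the post-interest balance exceeds $30.00, each month B ← (B·(1+r))·(1 − 0.03), i.e. B shrinks by the factor (1+r)·0.97 = 0.98398.
This holds for months 1–185. Entering month 186 the balance is $983.13; 3% of the post-interest balance is now below $30.00, so the flat $30.00 minimum applies from here.
From month 186 a fixed $30.00 at rate r clears $983.13 in 45 more payments. Total: 185 + 45 = 230 months.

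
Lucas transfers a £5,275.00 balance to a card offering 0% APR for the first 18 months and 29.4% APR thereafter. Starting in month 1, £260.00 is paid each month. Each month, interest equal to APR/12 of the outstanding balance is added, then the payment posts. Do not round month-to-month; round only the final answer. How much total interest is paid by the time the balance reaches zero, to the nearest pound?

£26

Promo months 1–18 at r₀ = 0%/12 = 0; months 19+ at r₁ = 29.4%/12 = 0.0245.
After month 18 (no interest yet): B = £5,275.00 − 18·£260.00 = £595.00.
Then at r₁ with £260.00/mo: n₂ = −ln(1 − r₁·B/P)/ln(1+r₁) ≈ 2.38 → 3 more payments.
Total paid = 20·£260.00 + £100.55 = £5,300.55; interest = £5,300.55 − £5,275.00 = £25.55.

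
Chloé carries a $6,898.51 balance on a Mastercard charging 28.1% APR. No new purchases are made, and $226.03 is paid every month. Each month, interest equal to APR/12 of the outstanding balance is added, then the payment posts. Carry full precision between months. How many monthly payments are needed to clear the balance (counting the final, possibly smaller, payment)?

55 payments

Monthly rate r = 28.1%/12 = 2.34167% = 0.0234167.
Recurrence: B ← B·(1+r) − $226.03.
Month 1: interest $161.54; balance after payment $6,834.02.
Month 2: interest $160.03; balance after payment $6,768.02.
Closed form: n = −ln(1 − rB₀/P)/ln(1+r) = −ln(0.28532)/ln(1.02342) ≈ 54.183, so the balance reaches zero during payment 55.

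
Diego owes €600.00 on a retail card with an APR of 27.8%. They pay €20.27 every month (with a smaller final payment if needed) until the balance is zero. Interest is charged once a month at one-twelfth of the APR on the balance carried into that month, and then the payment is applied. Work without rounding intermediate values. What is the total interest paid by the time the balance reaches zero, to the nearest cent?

Monthly rate r = 27.8%/12 = 2.31667% = 0.0231667.
Payoff takes n = ⌈−ln(1 − rB₀/P)/ln(1+r)⌉ = ⌈50.542⌉ = 51 payments; the last is €11.05.
Total paid = 50·€20.27 + €11.05 = €1,024.55.
Total interest = total paid − principal = €1,024.55 − €600.00 = €424.55.

€424.55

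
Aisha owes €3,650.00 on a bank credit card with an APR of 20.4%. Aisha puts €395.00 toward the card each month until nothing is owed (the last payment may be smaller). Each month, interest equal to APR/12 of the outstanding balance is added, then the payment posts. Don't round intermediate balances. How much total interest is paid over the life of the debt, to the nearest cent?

Monthly rate r = 20.4%/12 = 1.7% = 0.017.
Payoff takes n = ⌈−ln(1 − rB₀/P)/ln(1+r)⌉ = ⌈10.138⌉ = 11 payments; the last is €54.81.
Total paid = 10·€395.00 + €54.81 = €4,004.81.
Total interest = total paid − principal = €4,004.81 − €3,650.00 = €354.81.

€354.81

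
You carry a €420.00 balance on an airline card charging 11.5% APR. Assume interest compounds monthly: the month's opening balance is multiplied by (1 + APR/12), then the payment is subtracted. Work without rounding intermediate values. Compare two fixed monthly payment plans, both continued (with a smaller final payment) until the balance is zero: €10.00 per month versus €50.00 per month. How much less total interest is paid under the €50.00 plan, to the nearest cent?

Monthly rate r = 11.5%/12 = 0.958333% = 0.00958333.
At €10.00/mo: n = ⌈−ln(1 − rB₀/P)/ln(1+r)⌉ = 54 payments (last €9.96); total interest = total paid − €420.00 = €119.96.
At €50.00/mo: 9 payments (last €40.00); total interest €20.00.
Interest saved = €119.96 − €20.00 = €99.96.

€99.96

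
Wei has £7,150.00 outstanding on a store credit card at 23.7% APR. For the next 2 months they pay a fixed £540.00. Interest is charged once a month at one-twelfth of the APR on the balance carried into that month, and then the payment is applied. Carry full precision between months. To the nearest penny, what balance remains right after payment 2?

Monthly rate r = 23.7%/12 = 1.975% = 0.01975.
Each month: B ← B·(1+r) − £540.00.
Month 1: interest £141.21; balance after payment £6,751.21.
Month 2: interest £133.34; balance after payment £6,344.55.

£6,344.55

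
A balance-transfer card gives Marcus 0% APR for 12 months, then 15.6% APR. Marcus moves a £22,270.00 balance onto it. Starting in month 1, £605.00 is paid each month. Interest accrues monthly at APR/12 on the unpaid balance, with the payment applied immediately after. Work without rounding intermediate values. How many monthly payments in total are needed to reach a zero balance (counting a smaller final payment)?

43 months

Promo months 1–12 at r₀ = 0%/12 = 0; months 13+ at r₁ = 15.6%/12 = 0.013.
After month 12 (no interest yet): B = £22,270.00 − 12·£605.00 = £15,010.00.
Then at r₁ with £605.00/mo: n₂ = −ln(1 − r₁·B/P)/ln(1+r₁) ≈ 30.15 → 31 more payments.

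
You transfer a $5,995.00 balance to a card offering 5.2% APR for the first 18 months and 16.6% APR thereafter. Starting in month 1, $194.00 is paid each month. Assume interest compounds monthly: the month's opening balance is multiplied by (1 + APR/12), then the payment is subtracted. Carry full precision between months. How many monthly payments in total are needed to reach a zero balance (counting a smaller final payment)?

Promo months 1–18 at r₀ = 5.2%/12 = 0.00433333; months 19+ at r₁ = 16.6%/12 = 0.0138333.
After month 18: iterate B ← B·(1+r₀) − $194.00 for 18 months → $2,856.59.
Then at r₁ with $194.00/mo: n₂ = −ln(1 − r₁·B/P)/ln(1+r₁) ≈ 16.58 → 17 more payments.

35 payments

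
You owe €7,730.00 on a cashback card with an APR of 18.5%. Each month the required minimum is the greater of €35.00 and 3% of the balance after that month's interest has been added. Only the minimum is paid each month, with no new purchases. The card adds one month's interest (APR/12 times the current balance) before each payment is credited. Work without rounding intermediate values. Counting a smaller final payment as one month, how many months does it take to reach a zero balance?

172 months

Monthly rate r = 18.5%/12 = 1.54167% = 0.0154167.
While 3% of the post-interest balance exceeds €35.00, each month B ← (B·(1+r))·(1 − 0.03), i.e. B shrinks by the factor (1+r)·0.97 = 0.98495.
This holds for months 1–126. Entering month 127 the balance is €1,144.45; 3% of the post-interest balance is now below €35.00, so the flat €35.00 minimum applies from here.
From month 127 a fixed €35.00 at rate r clears €1,144.45 in 46 more payments. Total: 126 + 46 = 172 months.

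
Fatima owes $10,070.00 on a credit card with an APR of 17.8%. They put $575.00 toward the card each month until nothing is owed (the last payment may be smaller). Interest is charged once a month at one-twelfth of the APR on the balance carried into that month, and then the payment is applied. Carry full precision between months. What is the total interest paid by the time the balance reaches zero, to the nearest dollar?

$1,678

Monthly rate r = 17.8%/12 = 1.48333% = 0.0148333.
Payoff takes n = ⌈−ln(1 − rB₀/P)/ln(1+r)⌉ = ⌈20.429⌉ = 21 payments; the last is $247.67.
Total paid = 20·$575.00 + $247.67 = $11,747.67.
Total interest = total paid − principal = $11,747.67 − $10,070.00 = $1,677.67.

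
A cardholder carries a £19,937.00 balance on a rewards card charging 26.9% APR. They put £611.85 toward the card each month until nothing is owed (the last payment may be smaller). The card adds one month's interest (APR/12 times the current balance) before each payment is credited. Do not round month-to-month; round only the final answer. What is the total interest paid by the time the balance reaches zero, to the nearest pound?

Monthly rate r = 26.9%/12 = 2.24167% = 0.0224167.
Payoff takes n = ⌈−ln(1 − rB₀/P)/ln(1+r)⌉ = ⌈59.135⌉ = 60 payments; the last is £83.46.
Total paid = 59·£611.85 + £83.46 = £36,182.61.
Total interest = total paid − principal = £36,182.61 − £19,937.00 = £16,245.61.

£16,246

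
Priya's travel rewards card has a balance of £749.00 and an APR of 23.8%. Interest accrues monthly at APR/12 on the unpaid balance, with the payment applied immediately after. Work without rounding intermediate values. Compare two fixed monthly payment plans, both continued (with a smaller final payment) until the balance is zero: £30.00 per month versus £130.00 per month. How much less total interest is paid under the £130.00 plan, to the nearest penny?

£240.78

Monthly rate r = 23.8%/12 = 1.98333% = 0.0198333.
At £30.00/mo: n = ⌈−ln(1 − rB₀/P)/ln(1+r)⌉ = 35 payments (last £24.19); total interest = total paid − £749.00 = £295.19.
At £130.00/mo: 7 payments (last £23.41); total interest £54.41.
Interest saved = £295.19 − £54.41 = £240.78.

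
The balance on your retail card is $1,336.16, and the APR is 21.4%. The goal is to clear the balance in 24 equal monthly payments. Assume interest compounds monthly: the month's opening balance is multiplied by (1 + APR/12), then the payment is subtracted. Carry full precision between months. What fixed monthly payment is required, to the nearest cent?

Monthly rate r = 21.4%/12 = 1.78333% = 0.0178333.
Level-payment amortization: P = B₀·r / (1 − (1+r)^(−n)) = 1336.16·0.0178333 / (1 − 1.01783^(−24)).
Denominator 1 − (1+r)^(−24) = 0.345725598.
P = 23.8282 / 0.345725598 ≈ 68.92.

$68.92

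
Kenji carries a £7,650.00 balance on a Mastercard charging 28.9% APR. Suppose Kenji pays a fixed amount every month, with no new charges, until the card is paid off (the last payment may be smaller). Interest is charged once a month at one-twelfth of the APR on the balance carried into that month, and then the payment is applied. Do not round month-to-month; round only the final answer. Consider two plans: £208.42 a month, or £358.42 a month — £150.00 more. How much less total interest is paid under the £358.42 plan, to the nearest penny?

£7,995.55

Monthly rate r = 28.9%/12 = 2.40833% = 0.0240833.
At £208.42/mo: n = ⌈−ln(1 − rB₀/P)/ln(1+r)⌉ = 91 payments (last £106.72); total interest = total paid − £7,650.00 = £11,214.52.
At £358.42/mo: 31 payments (last £116.37); total interest £3,218.97.
Interest saved = £11,214.52 − £3,218.97 = £7,995.55.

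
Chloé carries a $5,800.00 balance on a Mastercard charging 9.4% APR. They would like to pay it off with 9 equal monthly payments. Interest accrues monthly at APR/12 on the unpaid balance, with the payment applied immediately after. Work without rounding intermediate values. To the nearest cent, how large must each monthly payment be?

Monthly rate r = 9.4%/12 = 0.783333% = 0.00783333.
Level-payment amortization: P = B₀·r / (1 − (1+r)^(−n)) = 5800.00·0.00783333 / (1 − 1.00783^(−9)).
Denominator 1 − (1+r)^(−9) = 0.0678162327.
P = 45.4333 / 0.0678162327 ≈ 669.95.

$669.95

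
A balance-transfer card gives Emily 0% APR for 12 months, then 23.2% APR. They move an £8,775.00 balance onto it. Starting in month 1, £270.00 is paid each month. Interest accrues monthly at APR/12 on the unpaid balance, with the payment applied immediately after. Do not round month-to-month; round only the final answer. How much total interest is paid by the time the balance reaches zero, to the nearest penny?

Promo months 1–12 at r₀ = 0%/12 = 0; months 13+ at r₁ = 23.2%/12 = 0.0193333.
After month 12 (no interest yet): B = £8,775.00 − 12·£270.00 = £5,535.00.
Then at r₁ with £270.00/mo: n₂ = −ln(1 − r₁·B/P)/ln(1+r₁) ≈ 26.36 → 27 more payments.
Total paid = 38·£270.00 + £97.38 = £10,357.38; interest = £10,357.38 − £8,775.00 = £1,582.38.

£1,582.38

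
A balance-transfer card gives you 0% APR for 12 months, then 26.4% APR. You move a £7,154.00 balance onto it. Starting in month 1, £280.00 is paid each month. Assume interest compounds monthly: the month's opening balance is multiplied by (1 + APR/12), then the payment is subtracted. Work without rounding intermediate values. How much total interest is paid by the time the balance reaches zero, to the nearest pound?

Promo months 1–12 at r₀ = 0%/12 = 0; months 13+ at r₁ = 26.4%/12 = 0.022.
After month 12 (no interest yet): B = £7,154.00 − 12·£280.00 = £3,794.00.
Then at r₁ with £280.00/mo: n₂ = −ln(1 − r₁·B/P)/ln(1+r₁) ≈ 16.27 → 17 more payments.
Total paid = 28·£280.00 + £74.97 = £7,914.97; interest = £7,914.97 − £7,154.00 = £760.97.

£761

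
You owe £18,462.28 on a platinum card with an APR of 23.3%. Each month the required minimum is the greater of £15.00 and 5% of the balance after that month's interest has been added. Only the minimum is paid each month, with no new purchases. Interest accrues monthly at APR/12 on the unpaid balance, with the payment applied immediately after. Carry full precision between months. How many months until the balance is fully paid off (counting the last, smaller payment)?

Monthly rate r = 23.3%/12 = 1.94167% = 0.0194167.
While 5% of the post-interest balance exceeds £15.00, each month B ← (B·(1+r))·(1 − 0.05), i.e. B shrinks by the factor (1+r)·0.95 = 0.96845.
This holds for months 1–130. Entering month 131 the balance is £285.81; 5% of the post-interest balance is now below £15.00, so the flat £15.00 minimum applies from here.
From month 131 a fixed £15.00 at rate r clears £285.81 in 25 more payments. Total: 130 + 25 = 155 months.

155 months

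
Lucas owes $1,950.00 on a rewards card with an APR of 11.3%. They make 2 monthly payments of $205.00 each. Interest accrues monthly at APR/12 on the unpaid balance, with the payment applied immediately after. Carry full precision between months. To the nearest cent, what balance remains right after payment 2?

Monthly rate r = 11.3%/12 = 0.941667% = 0.00941667.
Each month: B ← B·(1+r) − $205.00.
Month 1: interest $18.36; balance after payment $1,763.36.
Month 2: interest $16.60; balance after payment $1,574.97.

$1,574.97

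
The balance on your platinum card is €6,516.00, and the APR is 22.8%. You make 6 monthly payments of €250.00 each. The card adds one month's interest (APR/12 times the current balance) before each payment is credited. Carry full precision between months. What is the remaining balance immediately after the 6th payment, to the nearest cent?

Monthly rate r = 22.8%/12 = 1.9% = 0.019.
Each month: B ← B·(1+r) − €250.00.
Month 1: interest €123.80; balance after payment €6,389.80.
Month 2: interest €121.41; balance after payment €6,261.21.
Month 3: interest €118.96; balance after payment €6,130.17.
Month 4: interest €116.47; balance after payment €5,996.65.
Month 5: interest €113.94; balance after payment €5,860.58.
Month 6: interest €111.35; balance after payment €5,721.93.

€5,721.93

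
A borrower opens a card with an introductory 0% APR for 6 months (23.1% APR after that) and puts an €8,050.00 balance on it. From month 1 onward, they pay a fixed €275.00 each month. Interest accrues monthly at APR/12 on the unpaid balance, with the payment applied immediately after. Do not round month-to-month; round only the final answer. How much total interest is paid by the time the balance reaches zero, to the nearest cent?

€2,170.48

Promo months 1–6 at r₀ = 0%/12 = 0; months 7+ at r₁ = 23.1%/12 = 0.01925.
After month 6 (no interest yet): B = €8,050.00 − 6·€275.00 = €6,400.00.
Then at r₁ with €275.00/mo: n₂ = −ln(1 − r₁·B/P)/ln(1+r₁) ≈ 31.16 → 32 more payments.
Total paid = 37·€275.00 + €45.48 = €10,220.48; interest = €10,220.48 − €8,050.00 = €2,170.48.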